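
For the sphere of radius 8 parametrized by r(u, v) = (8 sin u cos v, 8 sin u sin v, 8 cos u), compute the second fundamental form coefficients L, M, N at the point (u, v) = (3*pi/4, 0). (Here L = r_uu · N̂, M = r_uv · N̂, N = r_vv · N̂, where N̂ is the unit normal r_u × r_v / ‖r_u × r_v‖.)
L = -8;  M = 0;  N = -4

Compute the unit normal N̂(u, v) = (sin(u)^2*cos(v)/Abs(sin(u)), sin(u)^2*sin(v)/Abs(sin(u)), sin(2*u)/(2*Abs(sin(u)))), and the second partials r_uu, r_uv, r_vv. Take dot products:
  L(u, v) = r_uu · N̂ = -8*sin(u)/Abs(sin(u)),
  M(u, v) = r_uv · N̂ = 0,
  N(u, v) = r_vv · N̂ = -8*sin(u)^3/Abs(sin(u)).
Evaluating at (u, v) = (3*pi/4, 0):
  L = -8, M = 0, N = -4.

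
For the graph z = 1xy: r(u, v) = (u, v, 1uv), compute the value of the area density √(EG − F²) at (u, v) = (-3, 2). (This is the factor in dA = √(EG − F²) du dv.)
√(EG − F²)|_{(-3, 2)} = sqrt(14)

E = v^2 + 1, F = u*v, G = u^2 + 1, so EG − F² = u^2 + v^2 + 1. Taking the positive square root: √(EG − F²) = sqrt(u^2 + v^2 + 1). At (u, v) = (-3, 2): sqrt(14).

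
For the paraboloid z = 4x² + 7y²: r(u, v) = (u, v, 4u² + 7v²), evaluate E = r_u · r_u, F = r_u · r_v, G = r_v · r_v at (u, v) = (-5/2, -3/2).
E = 401;  F = 420;  G = 442

Partials: r_u = (1, 0, 8*u), r_v = (0, 1, 14*v). As functions of (u, v):
  E = r_u · r_u = 64*u^2 + 1,
  F = r_u · r_v = 112*u*v,
  G = r_v · r_v = 196*v^2 + 1.
Evaluating at (u, v) = (-5/2, -3/2): E = 401, F = 420, G = 442.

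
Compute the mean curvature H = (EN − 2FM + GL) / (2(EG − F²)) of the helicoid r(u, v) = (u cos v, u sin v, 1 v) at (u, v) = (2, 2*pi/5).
H = 0

With E = 1, F = 0, G = u^2 + 1, L = 0, M = -1/sqrt(u^2 + 1), N = 0, assemble
  H = (EN − 2FM + GL) / (2(EG − F²)) = 0.
At (u, v) = (2, 2*pi/5): H = 0.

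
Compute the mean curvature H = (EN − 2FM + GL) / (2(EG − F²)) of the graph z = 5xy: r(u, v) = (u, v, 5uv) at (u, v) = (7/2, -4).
H = 14000*sqrt(2829)/8003241

With E = 25*v^2 + 1, F = 25*u*v, G = 25*u^2 + 1, L = 0, M = 5/sqrt(25*u^2 + 25*v^2 + 1), N = 0, assemble
  H = (EN − 2FM + GL) / (2(EG − F²)) = -125*u*v/(25*u^2 + 25*v^2 + 1)^(3/2).
At (u, v) = (7/2, -4): H = 14000*sqrt(2829)/8003241.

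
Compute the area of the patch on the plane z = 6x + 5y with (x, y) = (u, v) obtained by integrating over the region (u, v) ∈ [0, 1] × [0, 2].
Area = 2*sqrt(62)

Area = ∫∫ √(EG − F²) du dv with √(EG − F²) = sqrt(62). Integrating over [0, 1] × [0, 2] gives 2*sqrt(62).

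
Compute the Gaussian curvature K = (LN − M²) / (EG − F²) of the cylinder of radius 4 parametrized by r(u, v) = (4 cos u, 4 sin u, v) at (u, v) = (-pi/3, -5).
K = 0

Coefficients of the first fundamental form: E = 16, F = 0, G = 1.
Coefficients of the second fundamental form: L = -4, M = 0, N = 0.
Assemble K = (LN − M²)/(EG − F²) = 0. At (u, v) = (-pi/3, -5): K = 0.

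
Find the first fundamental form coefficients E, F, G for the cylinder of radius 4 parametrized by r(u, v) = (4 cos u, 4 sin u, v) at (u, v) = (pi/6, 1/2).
E = 16;  F = 0;  G = 1

Partials: r_u = (-4*sin(u), 4*cos(u), 0), r_v = (0, 0, 1). As functions of (u, v):
  E = r_u · r_u = 16,
  F = r_u · r_v = 0,
  G = r_v · r_v = 1.
Evaluating at (u, v) = (pi/6, 1/2): E = 16, F = 0, G = 1.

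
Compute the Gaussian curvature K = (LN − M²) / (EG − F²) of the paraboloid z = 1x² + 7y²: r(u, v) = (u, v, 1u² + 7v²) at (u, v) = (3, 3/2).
K = 7/57121

Coefficients of the first fundamental form: E = 4*u^2 + 1, F = 28*u*v, G = 196*v^2 + 1.
Coefficients of the second fundamental form: L = 2/sqrt(4*u^2 + 196*v^2 + 1), M = 0, N = 14/sqrt(4*u^2 + 196*v^2 + 1).
Assemble K = (LN − M²)/(EG − F²) = 28/(16*u^4 + 1568*u^2*v^2 + 8*u^2 + 38416*v^4 + 392*v^2 + 1). At (u, v) = (3, 3/2): K = 7/57121.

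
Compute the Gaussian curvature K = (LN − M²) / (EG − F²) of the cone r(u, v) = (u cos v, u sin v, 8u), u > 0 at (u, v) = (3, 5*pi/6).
K = 0

Coefficients of the first fundamental form: E = 65, F = 0, G = u^2.
Coefficients of the second fundamental form: L = 0, M = 0, N = 8*sqrt(65)*u^2/(65*Abs(u)).
Assemble K = (LN − M²)/(EG − F²) = 0. At (u, v) = (3, 5*pi/6): K = 0.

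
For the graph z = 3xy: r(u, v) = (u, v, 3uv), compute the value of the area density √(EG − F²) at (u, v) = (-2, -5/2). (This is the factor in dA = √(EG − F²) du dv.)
√(EG − F²)|_{(-2, -5/2)} = sqrt(373)/2

E = 9*v^2 + 1, F = 9*u*v, G = 9*u^2 + 1, so EG − F² = 9*u^2 + 9*v^2 + 1. Taking the positive square root: √(EG − F²) = sqrt(9*u^2 + 9*v^2 + 1). At (u, v) = (-2, -5/2): sqrt(373)/2.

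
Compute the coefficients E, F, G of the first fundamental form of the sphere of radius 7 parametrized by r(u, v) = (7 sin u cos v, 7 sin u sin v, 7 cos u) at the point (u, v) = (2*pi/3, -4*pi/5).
E = 49;  F = 0;  G = 147/4

Partials: r_u = (7*cos(u)*cos(v), 7*sin(v)*cos(u), -7*sin(u)), r_v = (-7*sin(u)*sin(v), 7*sin(u)*cos(v), 0). As functions of (u, v):
  E = r_u · r_u = 49,
  F = r_u · r_v = 0,
  G = r_v · r_v = 49*sin(u)^2.
Evaluating at (u, v) = (2*pi/3, -4*pi/5): E = 49, F = 0, G = 147/4.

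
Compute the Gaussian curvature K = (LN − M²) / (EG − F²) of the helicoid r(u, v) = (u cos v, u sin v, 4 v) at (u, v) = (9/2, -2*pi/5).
K = -256/21025

Coefficients of the first fundamental form: E = 1, F = 0, G = u^2 + 16.
Coefficients of the second fundamental form: L = 0, M = -4/sqrt(u^2 + 16), N = 0.
Assemble K = (LN − M²)/(EG − F²) = -16/(u^2 + 16)^2. At (u, v) = (9/2, -2*pi/5): K = -256/21025.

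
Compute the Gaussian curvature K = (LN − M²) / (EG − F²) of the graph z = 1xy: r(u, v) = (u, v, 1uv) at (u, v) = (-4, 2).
K = -1/441

Coefficients of the first fundamental form: E = v^2 + 1, F = u*v, G = u^2 + 1.
Coefficients of the second fundamental form: L = 0, M = 1/sqrt(u^2 + v^2 + 1), N = 0.
Assemble K = (LN − M²)/(EG − F²) = 1/((u^2*v^2 - (u^2 + 1)*(v^2 + 1))*(u^2 + v^2 + 1)). At (u, v) = (-4, 2): K = -1/441.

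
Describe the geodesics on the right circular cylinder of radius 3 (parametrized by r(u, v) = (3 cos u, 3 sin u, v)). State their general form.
The cylinder is flat (K = 0) and locally isometric to the plane via the development (u, v) ↦ (3 u, v). Geodesics are the pre-images of straight lines: circles (v constant), vertical lines (u constant), and helices (v = c · u + d) for constants c, d.

A right cylinder has E = 3², F = 0, G = 1, so EG − F² = 3², and L = −3, M = N = 0, giving K = (LN − M²)/(EG − F²) = 0 everywhere. A flat surface is locally isometric to the Euclidean plane via the map (u, v) ↦ (3 u, v). Straight lines in the (x̃, ỹ) plane pull back to: (a) horizontal circles (v = const), (b) vertical generators (u = const), and (c) helices (3 u tan θ = v, i.e. v = c · u + d).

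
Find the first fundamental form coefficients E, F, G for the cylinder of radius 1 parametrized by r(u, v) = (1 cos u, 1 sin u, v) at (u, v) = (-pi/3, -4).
E = 1;  F = 0;  G = 1

Partials: r_u = (-sin(u), cos(u), 0), r_v = (0, 0, 1). As functions of (u, v):
  E = r_u · r_u = 1,
  F = r_u · r_v = 0,
  G = r_v · r_v = 1.
Evaluating at (u, v) = (-pi/3, -4): E = 1, F = 0, G = 1.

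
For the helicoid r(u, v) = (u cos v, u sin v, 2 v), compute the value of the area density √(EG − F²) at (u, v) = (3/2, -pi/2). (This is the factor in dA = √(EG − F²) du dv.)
√(EG − F²)|_{(3/2, -pi/2)} = 5/2

E = 1, F = 0, G = u^2 + 4, so EG − F² = u^2 + 4. Taking the positive square root: √(EG − F²) = sqrt(u^2 + 4). At (u, v) = (3/2, -pi/2): 5/2.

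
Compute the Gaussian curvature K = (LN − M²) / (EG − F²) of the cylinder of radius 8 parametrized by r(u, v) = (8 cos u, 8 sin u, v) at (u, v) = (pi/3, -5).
K = 0

Coefficients of the first fundamental form: E = 64, F = 0, G = 1.
Coefficients of the second fundamental form: L = -8, M = 0, N = 0.
Assemble K = (LN − M²)/(EG − F²) = 0. At (u, v) = (pi/3, -5): K = 0.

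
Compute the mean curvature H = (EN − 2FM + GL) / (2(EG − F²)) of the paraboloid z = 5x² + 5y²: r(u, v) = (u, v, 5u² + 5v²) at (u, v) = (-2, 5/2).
H = 5135*sqrt(114)/350892

With E = 100*u^2 + 1, F = 100*u*v, G = 100*v^2 + 1, L = 10/sqrt(100*u^2 + 100*v^2 + 1), M = 0, N = 10/sqrt(100*u^2 + 100*v^2 + 1), assemble
  H = (EN − 2FM + GL) / (2(EG − F²)) = 10*(50*u^2 + 50*v^2 + 1)/(100*u^2 + 100*v^2 + 1)^(3/2).
At (u, v) = (-2, 5/2): H = 5135*sqrt(114)/350892.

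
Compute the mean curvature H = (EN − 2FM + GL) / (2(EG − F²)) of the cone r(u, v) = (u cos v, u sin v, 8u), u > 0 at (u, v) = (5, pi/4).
H = 4*sqrt(65)/325

With E = 65, F = 0, G = u^2, L = 0, M = 0, N = 8*sqrt(65)*u^2/(65*Abs(u)), assemble
  H = (EN − 2FM + GL) / (2(EG − F²)) = 4*sqrt(65)/(65*Abs(u)).
At (u, v) = (5, pi/4): H = 4*sqrt(65)/325.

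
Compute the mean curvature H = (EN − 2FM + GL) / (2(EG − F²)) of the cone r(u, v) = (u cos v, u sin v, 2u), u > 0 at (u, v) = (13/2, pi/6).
H = 2*sqrt(5)/65

With E = 5, F = 0, G = u^2, L = 0, M = 0, N = 2*sqrt(5)*u^2/(5*Abs(u)), assemble
  H = (EN − 2FM + GL) / (2(EG − F²)) = sqrt(5)/(5*Abs(u)).
At (u, v) = (13/2, pi/6): H = 2*sqrt(5)/65.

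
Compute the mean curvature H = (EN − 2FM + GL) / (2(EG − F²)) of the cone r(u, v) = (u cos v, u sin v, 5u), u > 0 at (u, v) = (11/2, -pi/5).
H = 5*sqrt(26)/286

With E = 26, F = 0, G = u^2, L = 0, M = 0, N = 5*sqrt(26)*u^2/(26*Abs(u)), assemble
  H = (EN − 2FM + GL) / (2(EG − F²)) = 5*sqrt(26)/(52*Abs(u)).
At (u, v) = (11/2, -pi/5): H = 5*sqrt(26)/286.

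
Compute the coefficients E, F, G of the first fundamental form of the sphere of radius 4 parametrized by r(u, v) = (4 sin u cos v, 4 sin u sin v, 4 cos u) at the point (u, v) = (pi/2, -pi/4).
E = 16;  F = 0;  G = 16

Partials: r_u = (4*cos(u)*cos(v), 4*sin(v)*cos(u), -4*sin(u)), r_v = (-4*sin(u)*sin(v), 4*sin(u)*cos(v), 0). As functions of (u, v):
  E = r_u · r_u = 16,
  F = r_u · r_v = 0,
  G = r_v · r_v = 16*sin(u)^2.
Evaluating at (u, v) = (pi/2, -pi/4): E = 16, F = 0, G = 16.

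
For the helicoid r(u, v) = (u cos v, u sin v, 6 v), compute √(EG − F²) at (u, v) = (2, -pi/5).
√(EG − F²)|_{(2, -pi/5)} = 2*sqrt(10)

E = 1, F = 0, G = u^2 + 36; EG − F² = u^2 + 36; √(EG − F²) = sqrt(u^2 + 36). At the given point: 2*sqrt(10).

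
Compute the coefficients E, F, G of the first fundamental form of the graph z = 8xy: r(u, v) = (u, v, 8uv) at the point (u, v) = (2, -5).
E = 1601;  F = -640;  G = 257

Partials: r_u = (1, 0, 8*v), r_v = (0, 1, 8*u). As functions of (u, v):
  E = r_u · r_u = 64*v^2 + 1,
  F = r_u · r_v = 64*u*v,
  G = r_v · r_v = 64*u^2 + 1.
Evaluating at (u, v) = (2, -5): E = 1601, F = -640, G = 257.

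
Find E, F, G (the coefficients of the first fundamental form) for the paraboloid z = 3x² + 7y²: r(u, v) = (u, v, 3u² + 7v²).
E = 36*u^2 + 1;  F = 84*u*v;  G = 196*v^2 + 1

Compute partials: r_u = (1, 0, 6*u), r_v = (0, 1, 14*v). Then
  E = r_u · r_u = 36*u^2 + 1,
  F = r_u · r_v = 84*u*v,
  G = r_v · r_v = 196*v^2 + 1.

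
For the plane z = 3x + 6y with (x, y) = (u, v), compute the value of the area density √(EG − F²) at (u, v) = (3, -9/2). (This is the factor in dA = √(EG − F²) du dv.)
√(EG − F²)|_{(3, -9/2)} = sqrt(46)

E = 10, F = 18, G = 37, so EG − F² = 46. Taking the positive square root: √(EG − F²) = sqrt(46). At (u, v) = (3, -9/2): sqrt(46).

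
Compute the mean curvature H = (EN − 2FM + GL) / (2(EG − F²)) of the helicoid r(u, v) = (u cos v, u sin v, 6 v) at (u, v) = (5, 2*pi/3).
H = 0

With E = 1, F = 0, G = u^2 + 36, L = 0, M = -6/sqrt(u^2 + 36), N = 0, assemble
  H = (EN − 2FM + GL) / (2(EG − F²)) = 0.
At (u, v) = (5, 2*pi/3): H = 0.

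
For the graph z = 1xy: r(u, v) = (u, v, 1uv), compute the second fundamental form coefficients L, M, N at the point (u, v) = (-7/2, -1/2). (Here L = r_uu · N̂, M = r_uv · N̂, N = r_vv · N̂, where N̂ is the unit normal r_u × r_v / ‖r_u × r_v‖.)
L = 0;  M = sqrt(6)/9;  N = 0

Compute the unit normal N̂(u, v) = (-v/sqrt(u^2 + v^2 + 1), -u/sqrt(u^2 + v^2 + 1), 1/sqrt(u^2 + v^2 + 1)), and the second partials r_uu, r_uv, r_vv. Take dot products:
  L(u, v) = r_uu · N̂ = 0,
  M(u, v) = r_uv · N̂ = 1/sqrt(u^2 + v^2 + 1),
  N(u, v) = r_vv · N̂ = 0.
Evaluating at (u, v) = (-7/2, -1/2):
  L = 0, M = sqrt(6)/9, N = 0.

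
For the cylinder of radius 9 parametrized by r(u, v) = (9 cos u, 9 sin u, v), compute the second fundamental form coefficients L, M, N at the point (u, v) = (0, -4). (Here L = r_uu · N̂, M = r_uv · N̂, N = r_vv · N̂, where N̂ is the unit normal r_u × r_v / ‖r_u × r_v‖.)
L = -9;  M = 0;  N = 0

Compute the unit normal N̂(u, v) = (cos(u), sin(u), 0), and the second partials r_uu, r_uv, r_vv. Take dot products:
  L(u, v) = r_uu · N̂ = -9,
  M(u, v) = r_uv · N̂ = 0,
  N(u, v) = r_vv · N̂ = 0.
Evaluating at (u, v) = (0, -4):
  L = -9, M = 0, N = 0.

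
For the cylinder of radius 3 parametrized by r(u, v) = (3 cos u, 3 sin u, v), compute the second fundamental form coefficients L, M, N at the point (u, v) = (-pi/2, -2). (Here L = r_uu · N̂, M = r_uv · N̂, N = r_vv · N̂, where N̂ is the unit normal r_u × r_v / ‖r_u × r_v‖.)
L = -3;  M = 0;  N = 0

Compute the unit normal N̂(u, v) = (cos(u), sin(u), 0), and the second partials r_uu, r_uv, r_vv. Take dot products:
  L(u, v) = r_uu · N̂ = -3,
  M(u, v) = r_uv · N̂ = 0,
  N(u, v) = r_vv · N̂ = 0.
Evaluating at (u, v) = (-pi/2, -2):
  L = -3, M = 0, N = 0.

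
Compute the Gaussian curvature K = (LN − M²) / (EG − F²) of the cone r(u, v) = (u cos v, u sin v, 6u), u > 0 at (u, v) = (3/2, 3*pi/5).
K = 0

Coefficients of the first fundamental form: E = 37, F = 0, G = u^2.
Coefficients of the second fundamental form: L = 0, M = 0, N = 6*sqrt(37)*u^2/(37*Abs(u)).
Assemble K = (LN − M²)/(EG − F²) = 0. At (u, v) = (3/2, 3*pi/5): K = 0.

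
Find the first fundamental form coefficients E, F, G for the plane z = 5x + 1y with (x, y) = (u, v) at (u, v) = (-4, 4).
E = 26;  F = 5;  G = 2

Partials: r_u = (1, 0, 5), r_v = (0, 1, 1). As functions of (u, v):
  E = r_u · r_u = 26,
  F = r_u · r_v = 5,
  G = r_v · r_v = 2.
Evaluating at (u, v) = (-4, 4): E = 26, F = 5, G = 2.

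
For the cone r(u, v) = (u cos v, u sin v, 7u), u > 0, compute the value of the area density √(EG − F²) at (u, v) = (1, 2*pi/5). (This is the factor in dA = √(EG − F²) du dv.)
√(EG − F²)|_{(1, 2*pi/5)} = 5*sqrt(2)

E = 50, F = 0, G = u^2, so EG − F² = 50*u^2. Taking the positive square root: √(EG − F²) = 5*sqrt(2)*Abs(u). At (u, v) = (1, 2*pi/5): 5*sqrt(2).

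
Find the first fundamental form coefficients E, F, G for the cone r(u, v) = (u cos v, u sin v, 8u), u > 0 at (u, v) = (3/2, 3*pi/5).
E = 65;  F = 0;  G = 9/4

Partials: r_u = (cos(v), sin(v), 8), r_v = (-u*sin(v), u*cos(v), 0). As functions of (u, v):
  E = r_u · r_u = 65,
  F = r_u · r_v = 0,
  G = r_v · r_v = u^2.
Evaluating at (u, v) = (3/2, 3*pi/5): E = 65, F = 0, G = 9/4.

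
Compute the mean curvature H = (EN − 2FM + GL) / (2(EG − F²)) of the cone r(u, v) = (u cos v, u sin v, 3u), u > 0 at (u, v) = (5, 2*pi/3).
H = 3*sqrt(10)/100

With E = 10, F = 0, G = u^2, L = 0, M = 0, N = 3*sqrt(10)*u^2/(10*Abs(u)), assemble
  H = (EN − 2FM + GL) / (2(EG − F²)) = 3*sqrt(10)/(20*Abs(u)).
At (u, v) = (5, 2*pi/3): H = 3*sqrt(10)/100.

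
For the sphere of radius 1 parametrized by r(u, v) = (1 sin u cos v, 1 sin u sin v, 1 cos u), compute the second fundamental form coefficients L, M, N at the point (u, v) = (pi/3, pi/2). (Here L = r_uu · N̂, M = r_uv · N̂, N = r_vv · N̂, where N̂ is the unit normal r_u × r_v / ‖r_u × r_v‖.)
L = -1;  M = 0;  N = -3/4

Compute the unit normal N̂(u, v) = (sin(u)^2*cos(v)/Abs(sin(u)), sin(u)^2*sin(v)/Abs(sin(u)), sin(2*u)/(2*Abs(sin(u)))), and the second partials r_uu, r_uv, r_vv. Take dot products:
  L(u, v) = r_uu · N̂ = -sin(u)/Abs(sin(u)),
  M(u, v) = r_uv · N̂ = 0,
  N(u, v) = r_vv · N̂ = -sin(u)^3/Abs(sin(u)).
Evaluating at (u, v) = (pi/3, pi/2):
  L = -1, M = 0, N = -3/4.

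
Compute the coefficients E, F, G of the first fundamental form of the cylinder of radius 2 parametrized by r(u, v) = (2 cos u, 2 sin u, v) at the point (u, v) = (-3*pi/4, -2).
E = 4;  F = 0;  G = 1

Partials: r_u = (-2*sin(u), 2*cos(u), 0), r_v = (0, 0, 1). As functions of (u, v):
  E = r_u · r_u = 4,
  F = r_u · r_v = 0,
  G = r_v · r_v = 1.
Evaluating at (u, v) = (-3*pi/4, -2): E = 4, F = 0, G = 1.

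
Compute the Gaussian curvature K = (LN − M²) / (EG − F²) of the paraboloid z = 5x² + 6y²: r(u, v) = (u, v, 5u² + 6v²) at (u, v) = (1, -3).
K = 120/1951609

Coefficients of the first fundamental form: E = 100*u^2 + 1, F = 120*u*v, G = 144*v^2 + 1.
Coefficients of the second fundamental form: L = 10/sqrt(100*u^2 + 144*v^2 + 1), M = 0, N = 12/sqrt(100*u^2 + 144*v^2 + 1).
Assemble K = (LN − M²)/(EG − F²) = 120/(10000*u^4 + 28800*u^2*v^2 + 200*u^2 + 20736*v^4 + 288*v^2 + 1). At (u, v) = (1, -3): K = 120/1951609.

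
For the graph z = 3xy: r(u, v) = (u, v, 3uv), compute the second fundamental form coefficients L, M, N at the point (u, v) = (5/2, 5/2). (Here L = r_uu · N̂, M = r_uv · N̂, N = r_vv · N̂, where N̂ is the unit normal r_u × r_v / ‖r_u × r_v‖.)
L = 0;  M = 3*sqrt(454)/227;  N = 0

Compute the unit normal N̂(u, v) = (-3*v/sqrt(9*u^2 + 9*v^2 + 1), -3*u/sqrt(9*u^2 + 9*v^2 + 1), 1/sqrt(9*u^2 + 9*v^2 + 1)), and the second partials r_uu, r_uv, r_vv. Take dot products:
  L(u, v) = r_uu · N̂ = 0,
  M(u, v) = r_uv · N̂ = 3/sqrt(9*u^2 + 9*v^2 + 1),
  N(u, v) = r_vv · N̂ = 0.
Evaluating at (u, v) = (5/2, 5/2):
  L = 0, M = 3*sqrt(454)/227, N = 0.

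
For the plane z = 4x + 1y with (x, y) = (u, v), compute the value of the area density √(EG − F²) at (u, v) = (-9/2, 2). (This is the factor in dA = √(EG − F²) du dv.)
√(EG − F²)|_{(-9/2, 2)} = 3*sqrt(2)

E = 17, F = 4, G = 2, so EG − F² = 18. Taking the positive square root: √(EG − F²) = 3*sqrt(2). At (u, v) = (-9/2, 2): 3*sqrt(2).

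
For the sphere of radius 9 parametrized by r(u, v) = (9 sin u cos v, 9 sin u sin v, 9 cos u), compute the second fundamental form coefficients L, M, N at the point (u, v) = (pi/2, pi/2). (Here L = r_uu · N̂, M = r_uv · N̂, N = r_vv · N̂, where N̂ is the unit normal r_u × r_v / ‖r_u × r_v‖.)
L = -9;  M = 0;  N = -9

Compute the unit normal N̂(u, v) = (sin(u)^2*cos(v)/Abs(sin(u)), sin(u)^2*sin(v)/Abs(sin(u)), sin(2*u)/(2*Abs(sin(u)))), and the second partials r_uu, r_uv, r_vv. Take dot products:
  L(u, v) = r_uu · N̂ = -9*sin(u)/Abs(sin(u)),
  M(u, v) = r_uv · N̂ = 0,
  N(u, v) = r_vv · N̂ = -9*sin(u)^3/Abs(sin(u)).
Evaluating at (u, v) = (pi/2, pi/2):
  L = -9, M = 0, N = -9.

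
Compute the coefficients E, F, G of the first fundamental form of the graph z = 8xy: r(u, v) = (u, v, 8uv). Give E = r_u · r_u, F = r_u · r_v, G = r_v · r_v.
E = 64*v^2 + 1;  F = 64*u*v;  G = 64*u^2 + 1

Compute partials: r_u = (1, 0, 8*v), r_v = (0, 1, 8*u). Then
  E = r_u · r_u = 64*v^2 + 1,
  F = r_u · r_v = 64*u*v,
  G = r_v · r_v = 64*u^2 + 1.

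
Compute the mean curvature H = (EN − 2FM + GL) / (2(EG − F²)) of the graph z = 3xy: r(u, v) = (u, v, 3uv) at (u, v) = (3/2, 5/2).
H = -81*sqrt(310)/9610

With E = 9*v^2 + 1, F = 9*u*v, G = 9*u^2 + 1, L = 0, M = 3/sqrt(9*u^2 + 9*v^2 + 1), N = 0, assemble
  H = (EN − 2FM + GL) / (2(EG − F²)) = -27*u*v/(9*u^2 + 9*v^2 + 1)^(3/2).
At (u, v) = (3/2, 5/2): H = -81*sqrt(310)/9610.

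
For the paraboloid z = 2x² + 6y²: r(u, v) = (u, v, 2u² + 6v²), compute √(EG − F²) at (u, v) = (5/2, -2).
√(EG − F²)|_{(5/2, -2)} = sqrt(677)

E = 16*u^2 + 1, F = 48*u*v, G = 144*v^2 + 1; EG − F² = 16*u^2 + 144*v^2 + 1; √(EG − F²) = sqrt(16*u^2 + 144*v^2 + 1). At the given point: sqrt(677).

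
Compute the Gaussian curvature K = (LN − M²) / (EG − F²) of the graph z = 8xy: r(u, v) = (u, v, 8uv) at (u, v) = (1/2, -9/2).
K = -64/1723969

Coefficients of the first fundamental form: E = 64*v^2 + 1, F = 64*u*v, G = 64*u^2 + 1.
Coefficients of the second fundamental form: L = 0, M = 8/sqrt(64*u^2 + 64*v^2 + 1), N = 0.
Assemble K = (LN − M²)/(EG − F²) = -64/(4096*u^4 + 8192*u^2*v^2 + 128*u^2 + 4096*v^4 + 128*v^2 + 1). At (u, v) = (1/2, -9/2): K = -64/1723969.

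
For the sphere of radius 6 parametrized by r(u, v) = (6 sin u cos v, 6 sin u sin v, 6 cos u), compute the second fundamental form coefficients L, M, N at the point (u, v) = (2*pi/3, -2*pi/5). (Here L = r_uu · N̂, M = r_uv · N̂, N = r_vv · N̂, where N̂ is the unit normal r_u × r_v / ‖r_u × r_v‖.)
L = -6;  M = 0;  N = -9/2

Compute the unit normal N̂(u, v) = (sin(u)^2*cos(v)/Abs(sin(u)), sin(u)^2*sin(v)/Abs(sin(u)), sin(2*u)/(2*Abs(sin(u)))), and the second partials r_uu, r_uv, r_vv. Take dot products:
  L(u, v) = r_uu · N̂ = -6*sin(u)/Abs(sin(u)),
  M(u, v) = r_uv · N̂ = 0,
  N(u, v) = r_vv · N̂ = -6*sin(u)^3/Abs(sin(u)).
Evaluating at (u, v) = (2*pi/3, -2*pi/5):
  L = -6, M = 0, N = -9/2.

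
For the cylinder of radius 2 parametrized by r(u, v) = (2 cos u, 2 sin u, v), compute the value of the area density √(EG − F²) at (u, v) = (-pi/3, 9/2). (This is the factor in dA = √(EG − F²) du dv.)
√(EG − F²)|_{(-pi/3, 9/2)} = 2

E = 4, F = 0, G = 1, so EG − F² = 4. Taking the positive square root: √(EG − F²) = 2. At (u, v) = (-pi/3, 9/2): 2.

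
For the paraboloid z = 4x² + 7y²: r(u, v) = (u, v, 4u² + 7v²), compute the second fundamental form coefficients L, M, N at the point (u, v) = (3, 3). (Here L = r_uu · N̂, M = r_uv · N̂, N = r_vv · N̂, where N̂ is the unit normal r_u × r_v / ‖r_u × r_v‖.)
L = 8*sqrt(2341)/2341;  M = 0;  N = 14*sqrt(2341)/2341

Compute the unit normal N̂(u, v) = (-8*u/sqrt(64*u^2 + 196*v^2 + 1), -14*v/sqrt(64*u^2 + 196*v^2 + 1), 1/sqrt(64*u^2 + 196*v^2 + 1)), and the second partials r_uu, r_uv, r_vv. Take dot products:
  L(u, v) = r_uu · N̂ = 8/sqrt(64*u^2 + 196*v^2 + 1),
  M(u, v) = r_uv · N̂ = 0,
  N(u, v) = r_vv · N̂ = 14/sqrt(64*u^2 + 196*v^2 + 1).
Evaluating at (u, v) = (3, 3):
  L = 8*sqrt(2341)/2341, M = 0, N = 14*sqrt(2341)/2341.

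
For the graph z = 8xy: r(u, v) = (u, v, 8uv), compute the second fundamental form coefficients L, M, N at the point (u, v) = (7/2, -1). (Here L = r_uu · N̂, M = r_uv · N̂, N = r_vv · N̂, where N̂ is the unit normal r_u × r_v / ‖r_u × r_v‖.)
L = 0;  M = 8*sqrt(849)/849;  N = 0

Compute the unit normal N̂(u, v) = (-8*v/sqrt(64*u^2 + 64*v^2 + 1), -8*u/sqrt(64*u^2 + 64*v^2 + 1), 1/sqrt(64*u^2 + 64*v^2 + 1)), and the second partials r_uu, r_uv, r_vv. Take dot products:
  L(u, v) = r_uu · N̂ = 0,
  M(u, v) = r_uv · N̂ = 8/sqrt(64*u^2 + 64*v^2 + 1),
  N(u, v) = r_vv · N̂ = 0.
Evaluating at (u, v) = (7/2, -1):
  L = 0, M = 8*sqrt(849)/849, N = 0.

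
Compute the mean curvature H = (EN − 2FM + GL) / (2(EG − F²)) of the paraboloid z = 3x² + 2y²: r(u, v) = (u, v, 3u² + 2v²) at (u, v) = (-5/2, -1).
H = 503*sqrt(2)/5324

With E = 36*u^2 + 1, F = 24*u*v, G = 16*v^2 + 1, L = 6/sqrt(36*u^2 + 16*v^2 + 1), M = 0, N = 4/sqrt(36*u^2 + 16*v^2 + 1), assemble
  H = (EN − 2FM + GL) / (2(EG − F²)) = (72*u^2 + 48*v^2 + 5)/(36*u^2 + 16*v^2 + 1)^(3/2).
At (u, v) = (-5/2, -1): H = 503*sqrt(2)/5324.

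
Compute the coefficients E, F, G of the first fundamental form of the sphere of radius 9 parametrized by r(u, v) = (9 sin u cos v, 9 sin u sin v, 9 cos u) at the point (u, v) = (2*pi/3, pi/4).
E = 81;  F = 0;  G = 243/4

Partials: r_u = (9*cos(u)*cos(v), 9*sin(v)*cos(u), -9*sin(u)), r_v = (-9*sin(u)*sin(v), 9*sin(u)*cos(v), 0). As functions of (u, v):
  E = r_u · r_u = 81,
  F = r_u · r_v = 0,
  G = r_v · r_v = 81*sin(u)^2.
Evaluating at (u, v) = (2*pi/3, pi/4): E = 81, F = 0, G = 243/4.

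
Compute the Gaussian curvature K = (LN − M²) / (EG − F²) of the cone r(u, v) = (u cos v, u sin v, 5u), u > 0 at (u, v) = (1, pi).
K = 0

Coefficients of the first fundamental form: E = 26, F = 0, G = u^2.
Coefficients of the second fundamental form: L = 0, M = 0, N = 5*sqrt(26)*u^2/(26*Abs(u)).
Assemble K = (LN − M²)/(EG − F²) = 0. At (u, v) = (1, pi): K = 0.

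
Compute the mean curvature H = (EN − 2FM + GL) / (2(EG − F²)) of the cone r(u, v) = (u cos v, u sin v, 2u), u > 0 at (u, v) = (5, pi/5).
H = sqrt(5)/25

With E = 5, F = 0, G = u^2, L = 0, M = 0, N = 2*sqrt(5)*u^2/(5*Abs(u)), assemble
  H = (EN − 2FM + GL) / (2(EG − F²)) = sqrt(5)/(5*Abs(u)).
At (u, v) = (5, pi/5): H = sqrt(5)/25.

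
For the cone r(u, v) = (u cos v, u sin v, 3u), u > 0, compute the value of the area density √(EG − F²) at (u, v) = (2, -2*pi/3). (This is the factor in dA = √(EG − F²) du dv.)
√(EG − F²)|_{(2, -2*pi/3)} = 2*sqrt(10)

E = 10, F = 0, G = u^2, so EG − F² = 10*u^2. Taking the positive square root: √(EG − F²) = sqrt(10)*Abs(u). At (u, v) = (2, -2*pi/3): 2*sqrt(10).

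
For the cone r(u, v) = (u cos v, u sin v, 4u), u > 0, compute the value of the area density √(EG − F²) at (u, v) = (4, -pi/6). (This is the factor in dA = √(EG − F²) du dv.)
√(EG − F²)|_{(4, -pi/6)} = 4*sqrt(17)

E = 17, F = 0, G = u^2, so EG − F² = 17*u^2. Taking the positive square root: √(EG − F²) = sqrt(17)*Abs(u). At (u, v) = (4, -pi/6): 4*sqrt(17).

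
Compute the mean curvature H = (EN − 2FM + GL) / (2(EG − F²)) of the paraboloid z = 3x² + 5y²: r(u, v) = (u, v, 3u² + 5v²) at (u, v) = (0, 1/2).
H = 83*sqrt(26)/676

With E = 36*u^2 + 1, F = 60*u*v, G = 100*v^2 + 1, L = 6/sqrt(36*u^2 + 100*v^2 + 1), M = 0, N = 10/sqrt(36*u^2 + 100*v^2 + 1), assemble
  H = (EN − 2FM + GL) / (2(EG − F²)) = 4*(45*u^2 + 75*v^2 + 2)/(36*u^2 + 100*v^2 + 1)^(3/2).
At (u, v) = (0, 1/2): H = 83*sqrt(26)/676.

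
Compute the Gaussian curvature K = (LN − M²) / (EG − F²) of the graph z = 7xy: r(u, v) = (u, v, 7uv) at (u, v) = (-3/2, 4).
K = -784/12823561

Coefficients of the first fundamental form: E = 49*v^2 + 1, F = 49*u*v, G = 49*u^2 + 1.
Coefficients of the second fundamental form: L = 0, M = 7/sqrt(49*u^2 + 49*v^2 + 1), N = 0.
Assemble K = (LN − M²)/(EG − F²) = -49/(2401*u^4 + 4802*u^2*v^2 + 98*u^2 + 2401*v^4 + 98*v^2 + 1). At (u, v) = (-3/2, 4): K = -784/12823561.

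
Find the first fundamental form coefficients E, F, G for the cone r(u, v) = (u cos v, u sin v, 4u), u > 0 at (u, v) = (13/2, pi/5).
E = 17;  F = 0;  G = 169/4

Partials: r_u = (cos(v), sin(v), 4), r_v = (-u*sin(v), u*cos(v), 0). As functions of (u, v):
  E = r_u · r_u = 17,
  F = r_u · r_v = 0,
  G = r_v · r_v = u^2.
Evaluating at (u, v) = (13/2, pi/5): E = 17, F = 0, G = 169/4.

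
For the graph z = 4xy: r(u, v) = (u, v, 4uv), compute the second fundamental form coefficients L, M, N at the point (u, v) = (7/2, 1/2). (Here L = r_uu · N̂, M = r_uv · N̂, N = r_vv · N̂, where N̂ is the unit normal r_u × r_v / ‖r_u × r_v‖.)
L = 0;  M = 4*sqrt(201)/201;  N = 0

Compute the unit normal N̂(u, v) = (-4*v/sqrt(16*u^2 + 16*v^2 + 1), -4*u/sqrt(16*u^2 + 16*v^2 + 1), 1/sqrt(16*u^2 + 16*v^2 + 1)), and the second partials r_uu, r_uv, r_vv. Take dot products:
  L(u, v) = r_uu · N̂ = 0,
  M(u, v) = r_uv · N̂ = 4/sqrt(16*u^2 + 16*v^2 + 1),
  N(u, v) = r_vv · N̂ = 0.
Evaluating at (u, v) = (7/2, 1/2):
  L = 0, M = 4*sqrt(201)/201, N = 0.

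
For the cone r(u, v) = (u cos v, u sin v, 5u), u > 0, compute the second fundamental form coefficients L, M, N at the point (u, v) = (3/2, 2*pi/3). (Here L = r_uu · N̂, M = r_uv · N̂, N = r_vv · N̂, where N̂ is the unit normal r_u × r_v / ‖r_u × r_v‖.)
L = 0;  M = 0;  N = 15*sqrt(26)/52

Compute the unit normal N̂(u, v) = (-5*sqrt(26)*u*cos(v)/(26*Abs(u)), -5*sqrt(26)*u*sin(v)/(26*Abs(u)), sqrt(26)*u/(26*Abs(u))), and the second partials r_uu, r_uv, r_vv. Take dot products:
  L(u, v) = r_uu · N̂ = 0,
  M(u, v) = r_uv · N̂ = 0,
  N(u, v) = r_vv · N̂ = 5*sqrt(26)*u^2/(26*Abs(u)).
Evaluating at (u, v) = (3/2, 2*pi/3):
  L = 0, M = 0, N = 15*sqrt(26)/52.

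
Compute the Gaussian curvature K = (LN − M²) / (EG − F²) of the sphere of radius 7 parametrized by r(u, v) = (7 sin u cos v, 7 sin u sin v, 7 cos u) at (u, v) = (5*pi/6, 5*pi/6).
K = 1/49

Coefficients of the first fundamental form: E = 49, F = 0, G = 49*sin(u)^2.
Coefficients of the second fundamental form: L = -7*sin(u)/Abs(sin(u)), M = 0, N = -7*sin(u)^3/Abs(sin(u)).
Assemble K = (LN − M²)/(EG − F²) = 1/49. At (u, v) = (5*pi/6, 5*pi/6): K = 1/49.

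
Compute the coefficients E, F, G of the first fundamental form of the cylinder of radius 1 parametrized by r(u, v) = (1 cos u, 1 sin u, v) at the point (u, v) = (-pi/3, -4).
E = 1;  F = 0;  G = 1

Partials: r_u = (-sin(u), cos(u), 0), r_v = (0, 0, 1). As functions of (u, v):
  E = r_u · r_u = 1,
  F = r_u · r_v = 0,
  G = r_v · r_v = 1.
Evaluating at (u, v) = (-pi/3, -4): E = 1, F = 0, G = 1.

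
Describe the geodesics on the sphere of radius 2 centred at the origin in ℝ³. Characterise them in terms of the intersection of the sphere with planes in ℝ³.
Geodesics on the sphere of radius 2 are great circles — circles of radius 2 obtained as the intersection of the sphere with planes through the origin (the centre of the sphere).

A curve α(t) of nonzero constant speed on the sphere of radius 2 is a geodesic iff its acceleration α̈ is everywhere normal to the surface, i.e. parallel to the radial vector α(t). Then d/dt(α × α̇) = α̇ × α̇ + α × α̈ = 0, so α × α̇ is a constant vector n ≠ 0 and α(t) · n = 0 for all t: α lies in the plane through the origin with normal n. The intersection of that plane with the sphere is a circle of radius 2 (a great circle). Conversely, a great circle traversed at constant speed has centripetal acceleration pointing at the origin, hence normal to the sphere, so every great circle is a geodesic.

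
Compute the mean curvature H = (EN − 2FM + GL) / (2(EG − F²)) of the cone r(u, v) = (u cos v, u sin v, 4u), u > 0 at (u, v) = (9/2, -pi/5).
H = 4*sqrt(17)/153

With E = 17, F = 0, G = u^2, L = 0, M = 0, N = 4*sqrt(17)*u^2/(17*Abs(u)), assemble
  H = (EN − 2FM + GL) / (2(EG − F²)) = 2*sqrt(17)/(17*Abs(u)).
At (u, v) = (9/2, -pi/5): H = 4*sqrt(17)/153.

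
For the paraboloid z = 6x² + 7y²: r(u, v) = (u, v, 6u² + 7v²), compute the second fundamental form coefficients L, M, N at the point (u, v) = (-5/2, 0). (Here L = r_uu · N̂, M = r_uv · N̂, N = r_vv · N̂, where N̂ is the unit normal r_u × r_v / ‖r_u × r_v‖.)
L = 12*sqrt(901)/901;  M = 0;  N = 14*sqrt(901)/901

Compute the unit normal N̂(u, v) = (-12*u/sqrt(144*u^2 + 196*v^2 + 1), -14*v/sqrt(144*u^2 + 196*v^2 + 1), 1/sqrt(144*u^2 + 196*v^2 + 1)), and the second partials r_uu, r_uv, r_vv. Take dot products:
  L(u, v) = r_uu · N̂ = 12/sqrt(144*u^2 + 196*v^2 + 1),
  M(u, v) = r_uv · N̂ = 0,
  N(u, v) = r_vv · N̂ = 14/sqrt(144*u^2 + 196*v^2 + 1).
Evaluating at (u, v) = (-5/2, 0):
  L = 12*sqrt(901)/901, M = 0, N = 14*sqrt(901)/901.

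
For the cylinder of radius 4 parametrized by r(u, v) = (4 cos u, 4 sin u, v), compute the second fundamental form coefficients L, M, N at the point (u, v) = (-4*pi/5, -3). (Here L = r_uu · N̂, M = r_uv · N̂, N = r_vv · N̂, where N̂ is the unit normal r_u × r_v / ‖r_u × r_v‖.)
L = -4;  M = 0;  N = 0

Compute the unit normal N̂(u, v) = (cos(u), sin(u), 0), and the second partials r_uu, r_uv, r_vv. Take dot products:
  L(u, v) = r_uu · N̂ = -4,
  M(u, v) = r_uv · N̂ = 0,
  N(u, v) = r_vv · N̂ = 0.
Evaluating at (u, v) = (-4*pi/5, -3):
  L = -4, M = 0, N = 0.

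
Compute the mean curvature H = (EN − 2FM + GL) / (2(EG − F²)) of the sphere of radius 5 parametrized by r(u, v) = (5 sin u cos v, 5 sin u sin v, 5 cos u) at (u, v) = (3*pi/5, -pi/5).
H = -1/5

With E = 25, F = 0, G = 25*sin(u)^2, L = -5*sin(u)/Abs(sin(u)), M = 0, N = -5*sin(u)^3/Abs(sin(u)), assemble
  H = (EN − 2FM + GL) / (2(EG − F²)) = -sin(u)/(5*Abs(sin(u))).
At (u, v) = (3*pi/5, -pi/5): H = -1/5.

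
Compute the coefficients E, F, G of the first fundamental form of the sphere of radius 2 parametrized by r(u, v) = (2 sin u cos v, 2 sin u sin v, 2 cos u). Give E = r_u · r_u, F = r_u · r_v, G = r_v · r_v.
E = 4;  F = 0;  G = 4*sin(u)^2

Compute partials: r_u = (2*cos(u)*cos(v), 2*sin(v)*cos(u), -2*sin(u)), r_v = (-2*sin(u)*sin(v), 2*sin(u)*cos(v), 0). Then
  E = r_u · r_u = 4,
  F = r_u · r_v = 0,
  G = r_v · r_v = 4*sin(u)^2.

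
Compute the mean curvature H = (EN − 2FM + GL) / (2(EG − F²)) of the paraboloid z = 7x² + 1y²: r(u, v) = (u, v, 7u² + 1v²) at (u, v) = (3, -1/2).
H = 1779*sqrt(1766)/3118756

With E = 196*u^2 + 1, F = 28*u*v, G = 4*v^2 + 1, L = 14/sqrt(196*u^2 + 4*v^2 + 1), M = 0, N = 2/sqrt(196*u^2 + 4*v^2 + 1), assemble
  H = (EN − 2FM + GL) / (2(EG − F²)) = 4*(49*u^2 + 7*v^2 + 2)/(196*u^2 + 4*v^2 + 1)^(3/2).
At (u, v) = (3, -1/2): H = 1779*sqrt(1766)/3118756.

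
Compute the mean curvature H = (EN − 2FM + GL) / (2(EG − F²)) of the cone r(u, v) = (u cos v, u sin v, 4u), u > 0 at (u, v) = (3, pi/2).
H = 2*sqrt(17)/51

With E = 17, F = 0, G = u^2, L = 0, M = 0, N = 4*sqrt(17)*u^2/(17*Abs(u)), assemble
  H = (EN − 2FM + GL) / (2(EG − F²)) = 2*sqrt(17)/(17*Abs(u)).
At (u, v) = (3, pi/2): H = 2*sqrt(17)/51.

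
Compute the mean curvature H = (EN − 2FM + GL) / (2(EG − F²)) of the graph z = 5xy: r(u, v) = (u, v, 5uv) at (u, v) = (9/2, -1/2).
H = 1125*sqrt(2054)/2109458

With E = 25*v^2 + 1, F = 25*u*v, G = 25*u^2 + 1, L = 0, M = 5/sqrt(25*u^2 + 25*v^2 + 1), N = 0, assemble
  H = (EN − 2FM + GL) / (2(EG − F²)) = -125*u*v/(25*u^2 + 25*v^2 + 1)^(3/2).
At (u, v) = (9/2, -1/2): H = 1125*sqrt(2054)/2109458.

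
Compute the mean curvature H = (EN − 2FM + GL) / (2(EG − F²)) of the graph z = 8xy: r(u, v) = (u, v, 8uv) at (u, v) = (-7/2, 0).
H = 0

With E = 64*v^2 + 1, F = 64*u*v, G = 64*u^2 + 1, L = 0, M = 8/sqrt(64*u^2 + 64*v^2 + 1), N = 0, assemble
  H = (EN − 2FM + GL) / (2(EG − F²)) = -512*u*v/(64*u^2 + 64*v^2 + 1)^(3/2).
At (u, v) = (-7/2, 0): H = 0.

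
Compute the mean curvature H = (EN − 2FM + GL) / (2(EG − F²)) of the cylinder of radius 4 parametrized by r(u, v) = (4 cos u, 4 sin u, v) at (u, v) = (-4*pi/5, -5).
H = -1/8

With E = 16, F = 0, G = 1, L = -4, M = 0, N = 0, assemble
  H = (EN − 2FM + GL) / (2(EG − F²)) = -1/8.
At (u, v) = (-4*pi/5, -5): H = -1/8.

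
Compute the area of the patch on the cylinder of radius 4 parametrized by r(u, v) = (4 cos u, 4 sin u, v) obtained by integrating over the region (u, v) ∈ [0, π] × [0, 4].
Area = 16*pi

Area = ∫∫ √(EG − F²) du dv with √(EG − F²) = 4. Integrating over [0, π] × [0, 4] gives 16*pi.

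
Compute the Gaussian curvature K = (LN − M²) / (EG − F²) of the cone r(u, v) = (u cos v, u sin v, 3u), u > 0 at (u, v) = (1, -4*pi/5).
K = 0

Coefficients of the first fundamental form: E = 10, F = 0, G = u^2.
Coefficients of the second fundamental form: L = 0, M = 0, N = 3*sqrt(10)*u^2/(10*Abs(u)).
Assemble K = (LN − M²)/(EG − F²) = 0. At (u, v) = (1, -4*pi/5): K = 0.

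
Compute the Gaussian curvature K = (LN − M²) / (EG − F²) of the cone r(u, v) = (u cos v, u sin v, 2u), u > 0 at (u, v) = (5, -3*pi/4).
K = 0

Coefficients of the first fundamental form: E = 5, F = 0, G = u^2.
Coefficients of the second fundamental form: L = 0, M = 0, N = 2*sqrt(5)*u^2/(5*Abs(u)).
Assemble K = (LN − M²)/(EG − F²) = 0. At (u, v) = (5, -3*pi/4): K = 0.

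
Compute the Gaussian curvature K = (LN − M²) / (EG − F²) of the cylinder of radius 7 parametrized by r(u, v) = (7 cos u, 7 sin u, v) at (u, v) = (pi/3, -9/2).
K = 0

Coefficients of the first fundamental form: E = 49, F = 0, G = 1.
Coefficients of the second fundamental form: L = -7, M = 0, N = 0.
Assemble K = (LN − M²)/(EG − F²) = 0. At (u, v) = (pi/3, -9/2): K = 0.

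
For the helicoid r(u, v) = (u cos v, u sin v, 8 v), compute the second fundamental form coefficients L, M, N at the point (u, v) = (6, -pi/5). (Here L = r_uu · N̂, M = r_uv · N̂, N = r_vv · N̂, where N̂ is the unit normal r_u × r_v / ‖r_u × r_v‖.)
L = 0;  M = -4/5;  N = 0

Compute the unit normal N̂(u, v) = (8*sin(v)/sqrt(u^2 + 64), -8*cos(v)/sqrt(u^2 + 64), u/sqrt(u^2 + 64)), and the second partials r_uu, r_uv, r_vv. Take dot products:
  L(u, v) = r_uu · N̂ = 0,
  M(u, v) = r_uv · N̂ = -8/sqrt(u^2 + 64),
  N(u, v) = r_vv · N̂ = 0.
Evaluating at (u, v) = (6, -pi/5):
  L = 0, M = -4/5, N = 0.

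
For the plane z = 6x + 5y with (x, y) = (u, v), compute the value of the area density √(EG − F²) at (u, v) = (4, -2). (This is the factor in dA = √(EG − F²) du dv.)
√(EG − F²)|_{(4, -2)} = sqrt(62)

E = 37, F = 30, G = 26, so EG − F² = 62. Taking the positive square root: √(EG − F²) = sqrt(62). At (u, v) = (4, -2): sqrt(62).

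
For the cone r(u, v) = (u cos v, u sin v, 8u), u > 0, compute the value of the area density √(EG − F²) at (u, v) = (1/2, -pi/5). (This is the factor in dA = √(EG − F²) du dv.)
√(EG − F²)|_{(1/2, -pi/5)} = sqrt(65)/2

E = 65, F = 0, G = u^2, so EG − F² = 65*u^2. Taking the positive square root: √(EG − F²) = sqrt(65)*Abs(u). At (u, v) = (1/2, -pi/5): sqrt(65)/2.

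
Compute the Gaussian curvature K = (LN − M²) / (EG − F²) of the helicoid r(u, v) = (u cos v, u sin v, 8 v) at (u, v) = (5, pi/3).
K = -64/7921

Coefficients of the first fundamental form: E = 1, F = 0, G = u^2 + 64.
Coefficients of the second fundamental form: L = 0, M = -8/sqrt(u^2 + 64), N = 0.
Assemble K = (LN − M²)/(EG − F²) = -64/(u^2 + 64)^2. At (u, v) = (5, pi/3): K = -64/7921.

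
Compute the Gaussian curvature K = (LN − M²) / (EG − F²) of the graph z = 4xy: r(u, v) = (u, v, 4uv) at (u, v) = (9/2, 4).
K = -16/337561

Coefficients of the first fundamental form: E = 16*v^2 + 1, F = 16*u*v, G = 16*u^2 + 1.
Coefficients of the second fundamental form: L = 0, M = 4/sqrt(16*u^2 + 16*v^2 + 1), N = 0.
Assemble K = (LN − M²)/(EG − F²) = -16/(256*u^4 + 512*u^2*v^2 + 32*u^2 + 256*v^4 + 32*v^2 + 1). At (u, v) = (9/2, 4): K = -16/337561.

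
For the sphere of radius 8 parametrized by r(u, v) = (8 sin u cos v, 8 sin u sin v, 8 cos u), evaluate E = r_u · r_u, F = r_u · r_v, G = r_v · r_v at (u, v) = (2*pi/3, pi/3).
E = 64;  F = 0;  G = 48

Partials: r_u = (8*cos(u)*cos(v), 8*sin(v)*cos(u), -8*sin(u)), r_v = (-8*sin(u)*sin(v), 8*sin(u)*cos(v), 0). As functions of (u, v):
  E = r_u · r_u = 64,
  F = r_u · r_v = 0,
  G = r_v · r_v = 64*sin(u)^2.
Evaluating at (u, v) = (2*pi/3, pi/3): E = 64, F = 0, G = 48.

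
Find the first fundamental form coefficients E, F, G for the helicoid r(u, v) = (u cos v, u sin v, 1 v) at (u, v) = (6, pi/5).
E = 1;  F = 0;  G = 37

Partials: r_u = (cos(v), sin(v), 0), r_v = (-u*sin(v), u*cos(v), 1). As functions of (u, v):
  E = r_u · r_u = 1,
  F = r_u · r_v = 0,
  G = r_v · r_v = u^2 + 1.
Evaluating at (u, v) = (6, pi/5): E = 1, F = 0, G = 37.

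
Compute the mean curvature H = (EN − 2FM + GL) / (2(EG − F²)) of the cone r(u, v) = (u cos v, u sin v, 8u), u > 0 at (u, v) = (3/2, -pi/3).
H = 8*sqrt(65)/195

With E = 65, F = 0, G = u^2, L = 0, M = 0, N = 8*sqrt(65)*u^2/(65*Abs(u)), assemble
  H = (EN − 2FM + GL) / (2(EG − F²)) = 4*sqrt(65)/(65*Abs(u)).
At (u, v) = (3/2, -pi/3): H = 8*sqrt(65)/195.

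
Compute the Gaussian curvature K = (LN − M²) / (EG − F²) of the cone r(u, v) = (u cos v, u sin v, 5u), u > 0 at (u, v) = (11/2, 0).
K = 0

Coefficients of the first fundamental form: E = 26, F = 0, G = u^2.
Coefficients of the second fundamental form: L = 0, M = 0, N = 5*sqrt(26)*u^2/(26*Abs(u)).
Assemble K = (LN − M²)/(EG − F²) = 0. At (u, v) = (11/2, 0): K = 0.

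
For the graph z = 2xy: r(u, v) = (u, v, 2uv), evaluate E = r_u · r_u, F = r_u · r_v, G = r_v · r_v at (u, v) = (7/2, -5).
E = 101;  F = -70;  G = 50

Partials: r_u = (1, 0, 2*v), r_v = (0, 1, 2*u). As functions of (u, v):
  E = r_u · r_u = 4*v^2 + 1,
  F = r_u · r_v = 4*u*v,
  G = r_v · r_v = 4*u^2 + 1.
Evaluating at (u, v) = (7/2, -5): E = 101, F = -70, G = 50.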